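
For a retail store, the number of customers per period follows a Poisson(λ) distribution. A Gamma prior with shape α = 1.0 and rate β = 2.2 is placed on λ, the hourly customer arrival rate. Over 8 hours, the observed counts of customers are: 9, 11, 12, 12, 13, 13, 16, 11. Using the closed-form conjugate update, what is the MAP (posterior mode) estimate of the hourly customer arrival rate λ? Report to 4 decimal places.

9.5098

With a Gamma(shape α, rate β) prior, the Poisson likelihood is conjugate: the posterior is Gamma(α + ΣXᵢ, β + n).
Sum of counts S = 97 over n = 8 hours.
Posterior: Gamma(α+S, β+n) = Gamma(1.0+97, 2.2+8) = Gamma(98.0, 10.2).
Mode of Gamma(α,β) for α≥1 is (α−1)/β = 97.0/10.2 = 9.5098.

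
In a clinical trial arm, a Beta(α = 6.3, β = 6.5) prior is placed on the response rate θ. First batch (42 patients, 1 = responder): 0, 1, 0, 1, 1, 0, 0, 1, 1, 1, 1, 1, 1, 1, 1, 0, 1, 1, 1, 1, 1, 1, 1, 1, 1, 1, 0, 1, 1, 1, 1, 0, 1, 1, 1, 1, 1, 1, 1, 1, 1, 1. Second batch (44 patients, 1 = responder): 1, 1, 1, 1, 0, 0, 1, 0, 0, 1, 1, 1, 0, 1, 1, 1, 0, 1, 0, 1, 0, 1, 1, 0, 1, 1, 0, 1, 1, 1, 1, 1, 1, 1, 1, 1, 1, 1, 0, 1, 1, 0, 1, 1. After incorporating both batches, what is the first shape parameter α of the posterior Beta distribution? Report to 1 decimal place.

The Beta prior is conjugate to a Binomial/Bernoulli likelihood; the update adds successes to α and failures to β.
After batch 1: Beta(6.3+35, 6.5+7) = Beta(41.3, 13.5).
After batch 2: Beta(41.3+32, 13.5+12) = Beta(73.3, 25.5).
Posterior α = 73.3.

73.3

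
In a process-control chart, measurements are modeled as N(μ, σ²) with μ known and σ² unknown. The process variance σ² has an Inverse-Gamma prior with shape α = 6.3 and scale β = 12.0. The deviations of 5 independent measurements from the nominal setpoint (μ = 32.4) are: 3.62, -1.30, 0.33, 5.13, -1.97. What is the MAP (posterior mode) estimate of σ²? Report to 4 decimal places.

With known mean μ and an Inverse-Gamma(α, β) prior on σ², the Normal likelihood is conjugate: posterior is Inv-Gamma(α + n/2, β + Σ(xᵢ−μ)²/2).
Σ(xᵢ−μ)² = (3.62)² + (-1.30)² + (0.33)² + (5.13)² + (-1.97)² = 45.1011.
Posterior: Inv-Gamma(6.3 + 5/2, 12.0 + 45.1011/2) = Inv-Gamma(8.80, 34.55055).
Mode = β/(α+1) = 34.55055/9.80 = 3.5256.

3.5256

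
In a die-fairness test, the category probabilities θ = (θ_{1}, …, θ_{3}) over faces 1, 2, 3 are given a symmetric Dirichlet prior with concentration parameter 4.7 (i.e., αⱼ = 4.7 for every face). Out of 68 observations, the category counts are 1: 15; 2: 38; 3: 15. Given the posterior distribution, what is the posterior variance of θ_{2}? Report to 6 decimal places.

0.003004

The Dirichlet prior is conjugate to the Multinomial likelihood: each posterior αⱼ = prior αⱼ + observed count nⱼ.
Posterior concentration: (19.7, 42.7, 19.7), total = 82.1.
Var[θ_j] = α_j(Σα−α_j)/((Σα)²(Σα+1)) = 42.7·39.4/(82.1²·83.1) = 0.003004.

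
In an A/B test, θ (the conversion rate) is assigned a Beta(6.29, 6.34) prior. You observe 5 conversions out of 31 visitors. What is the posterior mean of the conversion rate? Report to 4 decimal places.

0.2588

The Beta prior is conjugate to a Binomial/Bernoulli likelihood; the update adds successes to α and failures to β.
Posterior: Beta(α+k, β+n−k) = Beta(6.29+5, 6.34+26) = Beta(11.29, 32.34).
Posterior mean = α/(α+β) = 11.29/43.63 = 0.2588.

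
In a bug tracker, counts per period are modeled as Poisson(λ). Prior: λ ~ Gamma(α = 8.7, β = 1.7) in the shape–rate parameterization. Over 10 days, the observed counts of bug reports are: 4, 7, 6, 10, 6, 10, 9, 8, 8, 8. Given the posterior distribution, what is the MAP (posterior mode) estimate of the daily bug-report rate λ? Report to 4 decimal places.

7.1538

With a Gamma(shape α, rate β) prior, the Poisson likelihood is conjugate: the posterior is Gamma(α + ΣXᵢ, β + n).
Sum of counts S = 76 over n = 10 days.
Posterior: Gamma(α+S, β+n) = Gamma(8.7+76, 1.7+10) = Gamma(84.7, 11.7).
Mode of Gamma(α,β) for α≥1 is (α−1)/β = 83.7/11.7 = 7.1538.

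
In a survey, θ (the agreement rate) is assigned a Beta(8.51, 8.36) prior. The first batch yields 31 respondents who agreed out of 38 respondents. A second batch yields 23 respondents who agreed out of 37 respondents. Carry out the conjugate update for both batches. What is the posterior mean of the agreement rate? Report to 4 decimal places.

0.6804

The Beta prior is conjugate to a Binomial/Bernoulli likelihood; the update adds successes to α and failures to β.
After batch 1: Beta(8.51+31, 8.36+7) = Beta(39.51, 15.36).
After batch 2: Beta(39.51+23, 15.36+14) = Beta(62.51, 29.36).
Posterior mean = α/(α+β) = 62.51/91.87 = 0.6804.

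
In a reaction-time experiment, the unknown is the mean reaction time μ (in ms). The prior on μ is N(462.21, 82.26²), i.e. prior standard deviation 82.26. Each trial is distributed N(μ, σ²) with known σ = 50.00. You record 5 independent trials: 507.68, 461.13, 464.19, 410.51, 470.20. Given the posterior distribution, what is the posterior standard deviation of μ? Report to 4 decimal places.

21.5777

For Normal data with known variance σ², a Normal(μ₀, σ₀²) prior on μ is conjugate. Posterior precision = 1/σ₀² + n/σ²; posterior mean is the precision-weighted average of μ₀ and x̄.
σ₀² = 82.26² = 6766.7076, σ² = 50.00² = 2500; σ² + n·σ₀² = 2500 + 5·6766.7076 = 36333.538.
Posterior precision = 1/σ₀² + n/σ² = 1/6766.7076 + 5/2500 = (σ² + n·σ₀²)/(σ₀²σ²) = 36333.538/(6766.7076·2500); posterior variance σₙ² = σ₀²σ²/(σ² + n·σ₀²) = 6766.7076·2500/36333.538 = 465.596524.
Posterior SD = √σₙ² = √(6766.7076·2500/36333.538) = 21.5777.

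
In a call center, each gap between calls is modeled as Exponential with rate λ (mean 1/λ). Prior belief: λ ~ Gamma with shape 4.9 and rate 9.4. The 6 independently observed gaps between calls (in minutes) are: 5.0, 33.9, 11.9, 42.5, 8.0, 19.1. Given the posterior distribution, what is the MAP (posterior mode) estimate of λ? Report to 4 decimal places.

With a Gamma(shape α, rate β) prior on the exponential rate λ, the posterior after n observations with total T = Σxᵢ is Gamma(α+n, β+T).
Sum of observations T = 120.4 minutes; n = 6.
Posterior: Gamma(4.9+6, 9.4+120.4) = Gamma(10.9, 129.8).
Mode = (α−1)/β = 0.0763.

0.0763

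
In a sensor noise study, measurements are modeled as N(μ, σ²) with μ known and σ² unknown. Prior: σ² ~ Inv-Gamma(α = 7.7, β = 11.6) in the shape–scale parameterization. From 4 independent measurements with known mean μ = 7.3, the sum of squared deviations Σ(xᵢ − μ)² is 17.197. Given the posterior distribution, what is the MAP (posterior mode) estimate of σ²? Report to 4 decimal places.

1.8877

With known mean μ and an Inverse-Gamma(α, β) prior on σ², the Normal likelihood is conjugate: posterior is Inv-Gamma(α + n/2, β + Σ(xᵢ−μ)²/2).
Posterior: Inv-Gamma(7.7 + 4/2, 11.6 + 17.197/2) = Inv-Gamma(9.70, 20.1985).
Mode = β/(α+1) = 20.1985/10.70 = 1.8877.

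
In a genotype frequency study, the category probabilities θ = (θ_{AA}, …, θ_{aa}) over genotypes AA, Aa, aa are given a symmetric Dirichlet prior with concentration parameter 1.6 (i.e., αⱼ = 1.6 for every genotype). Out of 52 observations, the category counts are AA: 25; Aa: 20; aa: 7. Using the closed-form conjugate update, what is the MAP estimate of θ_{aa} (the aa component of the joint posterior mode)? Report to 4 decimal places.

0.1413

The Dirichlet prior is conjugate to the Multinomial likelihood: each posterior αⱼ = prior αⱼ + observed count nⱼ.
Posterior concentration: (26.6, 21.6, 8.6), total = 56.8.
Joint mode component: (α_{aa}−1)/(Σα−K) = 7.6/53.8 = 0.1413.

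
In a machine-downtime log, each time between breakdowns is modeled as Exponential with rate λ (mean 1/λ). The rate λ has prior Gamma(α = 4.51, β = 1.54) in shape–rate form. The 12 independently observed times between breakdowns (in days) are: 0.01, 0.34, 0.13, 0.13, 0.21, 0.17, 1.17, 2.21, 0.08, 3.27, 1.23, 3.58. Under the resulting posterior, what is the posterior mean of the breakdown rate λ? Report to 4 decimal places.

1.1734

With a Gamma(shape α, rate β) prior on the exponential rate λ, the posterior after n observations with total T = Σxᵢ is Gamma(α+n, β+T).
Sum of observations T = 12.53 days; n = 12.
Posterior: Gamma(4.51+12, 1.54+12.53) = Gamma(16.51, 14.07).
Posterior mean of λ = α/β = 16.51/14.07 = 1.1734.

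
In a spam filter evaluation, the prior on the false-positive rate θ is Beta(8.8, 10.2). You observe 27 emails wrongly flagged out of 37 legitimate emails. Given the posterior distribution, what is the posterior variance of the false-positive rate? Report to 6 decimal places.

The Beta prior is conjugate to a Binomial/Bernoulli likelihood; the update adds successes to α and failures to β.
Posterior: Beta(α+k, β+n−k) = Beta(8.8+27, 10.2+10) = Beta(35.8, 20.2).
Var = αβ/((α+β)²(α+β+1)) = 35.8·20.2/(56.0²·57.0) = 0.004046.

0.004046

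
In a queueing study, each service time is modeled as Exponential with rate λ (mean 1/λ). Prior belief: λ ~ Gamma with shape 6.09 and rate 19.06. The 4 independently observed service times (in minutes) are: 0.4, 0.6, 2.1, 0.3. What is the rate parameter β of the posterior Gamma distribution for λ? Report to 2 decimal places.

22.46

With a Gamma(shape α, rate β) prior on the exponential rate λ, the posterior after n observations with total T = Σxᵢ is Gamma(α+n, β+T).
Sum of observations T = 3.4 minutes; n = 4.
Posterior: Gamma(6.09+4, 19.06+3.4) = Gamma(10.09, 22.46).
Posterior β = 22.46.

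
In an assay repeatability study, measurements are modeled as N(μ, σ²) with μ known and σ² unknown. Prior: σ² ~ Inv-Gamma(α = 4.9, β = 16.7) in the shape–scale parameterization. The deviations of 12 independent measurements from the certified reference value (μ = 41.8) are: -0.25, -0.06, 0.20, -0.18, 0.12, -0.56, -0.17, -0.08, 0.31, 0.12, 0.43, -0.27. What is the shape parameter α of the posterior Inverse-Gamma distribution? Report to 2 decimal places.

With known mean μ and an Inverse-Gamma(α, β) prior on σ², the Normal likelihood is conjugate: posterior is Inv-Gamma(α + n/2, β + Σ(xᵢ−μ)²/2).
Σ(xᵢ−μ)² = (-0.25)² + (-0.06)² + (0.20)² + (-0.18)² + (0.12)² + (-0.56)² + (-0.17)² + (-0.08)² + (0.31)² + (0.12)² + (0.43)² + (-0.27)² = 0.8701.
Posterior: Inv-Gamma(4.9 + 12/2, 16.7 + 0.8701/2) = Inv-Gamma(10.90, 17.13505).
Posterior α = 10.90.

10.90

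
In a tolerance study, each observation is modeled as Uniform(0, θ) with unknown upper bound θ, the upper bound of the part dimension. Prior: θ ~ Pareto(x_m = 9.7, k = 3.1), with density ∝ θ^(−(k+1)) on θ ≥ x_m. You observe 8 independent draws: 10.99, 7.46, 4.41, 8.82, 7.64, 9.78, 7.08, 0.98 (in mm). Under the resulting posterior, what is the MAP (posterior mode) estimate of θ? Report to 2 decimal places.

10.99

A Pareto(scale x_m, shape k) prior on the upper bound θ of Uniform(0, θ) is conjugate: posterior is Pareto(max(x_m, max xᵢ), k + n).
Sample maximum = 10.99; prior scale x_m = 9.7 → posterior scale = max = 10.99.
Posterior shape = 3.1 + 8 = 11.1.
The Pareto density is decreasing on [x_m, ∞), so the mode is x_m = 10.99.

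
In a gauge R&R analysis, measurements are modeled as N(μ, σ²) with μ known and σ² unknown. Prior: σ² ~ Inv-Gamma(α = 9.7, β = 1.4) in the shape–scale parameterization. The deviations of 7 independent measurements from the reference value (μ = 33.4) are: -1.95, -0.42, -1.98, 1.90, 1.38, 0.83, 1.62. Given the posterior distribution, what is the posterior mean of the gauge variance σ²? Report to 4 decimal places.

With known mean μ and an Inverse-Gamma(α, β) prior on σ², the Normal likelihood is conjugate: posterior is Inv-Gamma(α + n/2, β + Σ(xᵢ−μ)²/2).
Σ(xᵢ−μ)² = (-1.95)² + (-0.42)² + (-1.98)² + (1.90)² + (1.38)² + (0.83)² + (1.62)² = 16.7270.
Posterior: Inv-Gamma(9.7 + 7/2, 1.4 + 16.7270/2) = Inv-Gamma(13.20, 9.76350).
E[σ²|data] = β/(α−1) = 9.76350/12.20 = 0.8003.

0.8003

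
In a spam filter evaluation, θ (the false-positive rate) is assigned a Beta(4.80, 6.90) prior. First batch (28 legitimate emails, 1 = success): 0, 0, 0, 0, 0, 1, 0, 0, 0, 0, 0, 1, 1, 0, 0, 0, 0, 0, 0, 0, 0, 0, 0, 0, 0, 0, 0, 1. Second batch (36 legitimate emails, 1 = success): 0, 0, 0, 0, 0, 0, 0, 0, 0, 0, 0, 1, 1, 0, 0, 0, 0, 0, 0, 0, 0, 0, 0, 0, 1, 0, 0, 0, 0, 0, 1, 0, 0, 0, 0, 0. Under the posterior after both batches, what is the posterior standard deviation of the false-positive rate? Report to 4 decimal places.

The Beta prior is conjugate to a Binomial/Bernoulli likelihood; the update adds successes to α and failures to β.
After batch 1: Beta(4.80+4, 6.90+24) = Beta(8.80, 30.90).
After batch 2: Beta(8.80+4, 30.90+32) = Beta(12.80, 62.90).
Var = αβ/((α+β)²(α+β+1)) = 12.80·62.90/(75.70²·76.70) = 0.00183178; SD = √0.00183178 = 0.0428.

0.0428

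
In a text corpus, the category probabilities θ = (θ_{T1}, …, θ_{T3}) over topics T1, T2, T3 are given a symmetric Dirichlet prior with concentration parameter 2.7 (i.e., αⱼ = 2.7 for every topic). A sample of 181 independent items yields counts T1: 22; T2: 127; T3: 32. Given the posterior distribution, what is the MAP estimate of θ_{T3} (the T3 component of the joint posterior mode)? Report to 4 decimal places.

The Dirichlet prior is conjugate to the Multinomial likelihood: each posterior αⱼ = prior αⱼ + observed count nⱼ.
Posterior concentration: (24.7, 129.7, 34.7), total = 189.1.
Joint mode component: (α_{T3}−1)/(Σα−K) = 33.7/186.1 = 0.1811.

0.1811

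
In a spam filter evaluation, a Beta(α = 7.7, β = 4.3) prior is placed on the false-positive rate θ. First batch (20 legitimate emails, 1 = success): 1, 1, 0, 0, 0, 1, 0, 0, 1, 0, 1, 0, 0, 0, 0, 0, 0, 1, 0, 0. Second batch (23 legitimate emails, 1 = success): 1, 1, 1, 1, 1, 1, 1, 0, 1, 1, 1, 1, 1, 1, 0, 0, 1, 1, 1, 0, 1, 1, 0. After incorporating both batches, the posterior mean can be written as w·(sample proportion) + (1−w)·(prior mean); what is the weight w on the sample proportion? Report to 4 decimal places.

0.7818

The Beta prior is conjugate to a Binomial/Bernoulli likelihood; the update adds successes to α and failures to β.
Total number of legitimate emails: n = 20 + 23 = 43.
Posterior mean = (α₀+k)/(α₀+β₀+n) = [n/(α₀+β₀+n)]·(k/n) + [(α₀+β₀)/(α₀+β₀+n)]·α₀/(α₀+β₀), so only n and the prior enter the weight.
The weight on the data is w = n/(α₀+β₀+n) = 43/(7.7+4.3+43) = 43/55.0 = 0.7818.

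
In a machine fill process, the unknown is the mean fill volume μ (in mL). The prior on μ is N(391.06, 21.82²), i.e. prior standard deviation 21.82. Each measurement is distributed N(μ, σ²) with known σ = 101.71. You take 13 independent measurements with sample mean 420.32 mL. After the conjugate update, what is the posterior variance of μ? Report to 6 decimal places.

297.885077

For Normal data with known variance σ², a Normal(μ₀, σ₀²) prior on μ is conjugate. Posterior precision = 1/σ₀² + n/σ²; posterior mean is the precision-weighted average of μ₀ and x̄.
σ₀² = 21.82² = 476.1124, σ² = 101.71² = 10344.9241; σ² + n·σ₀² = 10344.9241 + 13·476.1124 = 16534.3853.
Posterior precision = 1/σ₀² + n/σ² = 1/476.1124 + 13/10344.9241 = (σ² + n·σ₀²)/(σ₀²σ²) = 16534.3853/(476.1124·10344.9241); posterior variance σₙ² = σ₀²σ²/(σ² + n·σ₀²) = 476.1124·10344.9241/16534.3853 = 297.885077.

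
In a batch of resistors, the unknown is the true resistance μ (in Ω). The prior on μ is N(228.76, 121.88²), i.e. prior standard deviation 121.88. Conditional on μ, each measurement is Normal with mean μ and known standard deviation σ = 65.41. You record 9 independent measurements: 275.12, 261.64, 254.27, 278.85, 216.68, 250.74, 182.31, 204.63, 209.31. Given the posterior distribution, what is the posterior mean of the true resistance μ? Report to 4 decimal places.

For Normal data with known variance σ², a Normal(μ₀, σ₀²) prior on μ is conjugate. Posterior precision = 1/σ₀² + n/σ²; posterior mean is the precision-weighted average of μ₀ and x̄.
Σxᵢ = 275.12 + 261.64 + 254.27 + 278.85 + 216.68 + 250.74 + 182.31 + 204.63 + 209.31 = 2133.55, so n·x̄ = 2133.55.
σ₀² = 121.88² = 14854.7344, σ² = 65.41² = 4278.4681; σ² + n·σ₀² = 4278.4681 + 9·14854.7344 = 137971.0777.
Posterior mean = (μ₀/σ₀² + n·x̄/σ²)/(1/σ₀² + n/σ²) = (σ²·μ₀ + σ₀²·n·x̄)/(σ² + n·σ₀²) = (4278.4681·228.76 + 14854.7344·2133.55)/137971.0777 = 32672060.941676/137971.0777 = 236.8037.

236.8037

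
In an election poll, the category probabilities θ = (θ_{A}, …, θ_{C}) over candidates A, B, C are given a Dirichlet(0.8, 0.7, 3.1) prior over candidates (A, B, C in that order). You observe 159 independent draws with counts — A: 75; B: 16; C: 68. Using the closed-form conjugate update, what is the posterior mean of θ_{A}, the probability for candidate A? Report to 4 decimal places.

0.4633

The Dirichlet prior is conjugate to the Multinomial likelihood: each posterior αⱼ = prior αⱼ + observed count nⱼ.
Posterior concentration: (75.8, 16.7, 71.1), total = 163.6.
E[θ_{A}|data] = α_{A}/Σα = 75.8/163.6 = 0.4633.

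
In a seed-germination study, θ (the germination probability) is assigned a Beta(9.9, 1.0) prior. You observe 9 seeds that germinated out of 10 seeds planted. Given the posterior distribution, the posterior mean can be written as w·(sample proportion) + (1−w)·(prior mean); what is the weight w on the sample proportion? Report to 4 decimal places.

0.4785

The Beta prior is conjugate to a Binomial/Bernoulli likelihood; the update adds successes to α and failures to β.
Posterior mean = (α₀+k)/(α₀+β₀+n) = [n/(α₀+β₀+n)]·(k/n) + [(α₀+β₀)/(α₀+β₀+n)]·α₀/(α₀+β₀), so only n and the prior enter the weight.
The weight on the data is w = n/(α₀+β₀+n) = 10/(9.9+1.0+10) = 10/20.9 = 0.4785.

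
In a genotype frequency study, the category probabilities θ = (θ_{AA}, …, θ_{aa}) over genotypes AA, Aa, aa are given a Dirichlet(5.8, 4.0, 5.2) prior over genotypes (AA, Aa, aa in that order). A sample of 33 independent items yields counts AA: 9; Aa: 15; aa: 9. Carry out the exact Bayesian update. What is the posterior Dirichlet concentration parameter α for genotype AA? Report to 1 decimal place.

The Dirichlet prior is conjugate to the Multinomial likelihood: each posterior αⱼ = prior αⱼ + observed count nⱼ.
Posterior concentration: (14.8, 19.0, 14.2), total = 48.0.
α_{AA} = 5.8 + 9 = 14.8.

14.8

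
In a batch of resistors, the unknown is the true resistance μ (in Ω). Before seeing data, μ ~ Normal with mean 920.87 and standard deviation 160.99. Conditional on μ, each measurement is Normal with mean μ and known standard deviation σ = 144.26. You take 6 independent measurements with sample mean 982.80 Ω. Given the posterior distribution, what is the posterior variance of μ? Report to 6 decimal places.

For Normal data with known variance σ², a Normal(μ₀, σ₀²) prior on μ is conjugate. Posterior precision = 1/σ₀² + n/σ²; posterior mean is the precision-weighted average of μ₀ and x̄.
σ₀² = 160.99² = 25917.7801, σ² = 144.26² = 20810.9476; σ² + n·σ₀² = 20810.9476 + 6·25917.7801 = 176317.6282.
Posterior precision = 1/σ₀² + n/σ² = 1/25917.7801 + 6/20810.9476 = (σ² + n·σ₀²)/(σ₀²σ²) = 176317.6282/(25917.7801·20810.9476); posterior variance σₙ² = σ₀²σ²/(σ² + n·σ₀²) = 25917.7801·20810.9476/176317.6282 = 3059.101742.

3059.101742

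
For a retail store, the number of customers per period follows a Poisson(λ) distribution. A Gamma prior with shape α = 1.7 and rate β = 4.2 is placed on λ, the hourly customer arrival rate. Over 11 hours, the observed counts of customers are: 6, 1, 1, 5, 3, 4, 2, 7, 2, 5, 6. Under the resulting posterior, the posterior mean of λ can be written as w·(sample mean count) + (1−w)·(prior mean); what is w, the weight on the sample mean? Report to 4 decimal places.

0.7237

With a Gamma(shape α, rate β) prior, the Poisson likelihood is conjugate: the posterior is Gamma(α + ΣXᵢ, β + n).
Posterior mean = (α₀+S)/(β₀+n) = [n/(β₀+n)]·(S/n) + [β₀/(β₀+n)]·(α₀/β₀), so only n and β₀ enter the weight.
Weight on data w = n/(β₀+n) = 11/(4.2+11) = 11/15.2 = 0.7237.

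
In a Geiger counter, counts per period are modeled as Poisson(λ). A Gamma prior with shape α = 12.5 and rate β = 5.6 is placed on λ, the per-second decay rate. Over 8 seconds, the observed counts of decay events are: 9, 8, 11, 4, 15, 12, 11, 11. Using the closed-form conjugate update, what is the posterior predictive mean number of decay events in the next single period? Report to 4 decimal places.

With a Gamma(shape α, rate β) prior, the Poisson likelihood is conjugate: the posterior is Gamma(α + ΣXᵢ, β + n).
Sum of counts S = 81 over n = 8 seconds.
Posterior: Gamma(α+S, β+n) = Gamma(12.5+81, 5.6+8) = Gamma(93.5, 13.6).
The predictive distribution for one future period is NegBinom with mean α/β = 6.8750.

6.8750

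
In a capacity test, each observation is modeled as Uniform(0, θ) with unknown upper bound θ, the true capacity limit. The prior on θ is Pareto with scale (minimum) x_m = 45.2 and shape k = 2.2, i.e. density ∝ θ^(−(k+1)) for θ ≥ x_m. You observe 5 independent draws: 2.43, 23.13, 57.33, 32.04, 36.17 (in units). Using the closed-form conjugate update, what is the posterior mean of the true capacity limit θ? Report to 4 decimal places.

A Pareto(scale x_m, shape k) prior on the upper bound θ of Uniform(0, θ) is conjugate: posterior is Pareto(max(x_m, max xᵢ), k + n).
Sample maximum = 57.33; prior scale x_m = 45.2 → posterior scale = max = 57.33.
Posterior shape = 2.2 + 5 = 7.2.
E[θ|data] = k·x_m/(k−1) = 7.2·57.33/6.2 = 66.5768.

66.5768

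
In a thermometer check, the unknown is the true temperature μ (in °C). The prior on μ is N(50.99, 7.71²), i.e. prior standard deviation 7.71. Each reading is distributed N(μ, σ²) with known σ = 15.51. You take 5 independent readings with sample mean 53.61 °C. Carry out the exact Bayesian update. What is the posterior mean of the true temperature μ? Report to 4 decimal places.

52.4380

For Normal data with known variance σ², a Normal(μ₀, σ₀²) prior on μ is conjugate. Posterior precision = 1/σ₀² + n/σ²; posterior mean is the precision-weighted average of μ₀ and x̄.
n·x̄ = 5·53.61 = 268.05.
σ₀² = 7.71² = 59.4441, σ² = 15.51² = 240.5601; σ² + n·σ₀² = 240.5601 + 5·59.4441 = 537.7806.
Posterior mean = (μ₀/σ₀² + n·x̄/σ²)/(1/σ₀² + n/σ²) = (σ²·μ₀ + σ₀²·n·x̄)/(σ² + n·σ₀²) = (240.5601·50.99 + 59.4441·268.05)/537.7806 = 28200.150504/537.7806 = 52.4380.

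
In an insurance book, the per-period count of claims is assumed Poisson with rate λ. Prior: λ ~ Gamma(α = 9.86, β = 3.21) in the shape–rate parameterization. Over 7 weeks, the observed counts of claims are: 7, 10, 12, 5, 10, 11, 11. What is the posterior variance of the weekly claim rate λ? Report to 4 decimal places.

0.7277

With a Gamma(shape α, rate β) prior, the Poisson likelihood is conjugate: the posterior is Gamma(α + ΣXᵢ, β + n).
Sum of counts S = 66 over n = 7 weeks.
Posterior: Gamma(α+S, β+n) = Gamma(9.86+66, 3.21+7) = Gamma(75.86, 10.21).
Var = α/β² = 75.86/10.21² = 0.7277.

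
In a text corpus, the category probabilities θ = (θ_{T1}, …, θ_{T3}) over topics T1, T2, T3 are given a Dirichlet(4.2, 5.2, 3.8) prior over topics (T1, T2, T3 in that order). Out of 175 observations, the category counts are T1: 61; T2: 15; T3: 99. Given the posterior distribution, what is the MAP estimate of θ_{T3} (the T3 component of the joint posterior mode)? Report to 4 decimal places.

0.5497

The Dirichlet prior is conjugate to the Multinomial likelihood: each posterior αⱼ = prior αⱼ + observed count nⱼ.
Posterior concentration: (65.2, 20.2, 102.8), total = 188.2.
Joint mode component: (α_{T3}−1)/(Σα−K) = 101.8/185.2 = 0.5497.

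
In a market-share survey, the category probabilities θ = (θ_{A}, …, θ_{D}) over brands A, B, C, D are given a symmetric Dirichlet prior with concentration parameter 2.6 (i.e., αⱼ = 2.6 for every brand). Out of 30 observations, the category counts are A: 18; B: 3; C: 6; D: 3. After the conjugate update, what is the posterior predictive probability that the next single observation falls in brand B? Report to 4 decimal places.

0.1386

The Dirichlet prior is conjugate to the Multinomial likelihood: each posterior αⱼ = prior αⱼ + observed count nⱼ.
Posterior concentration: (20.6, 5.6, 8.6, 5.6), total = 40.4.
P(next = B | data) = α_{B}/Σα = 0.1386.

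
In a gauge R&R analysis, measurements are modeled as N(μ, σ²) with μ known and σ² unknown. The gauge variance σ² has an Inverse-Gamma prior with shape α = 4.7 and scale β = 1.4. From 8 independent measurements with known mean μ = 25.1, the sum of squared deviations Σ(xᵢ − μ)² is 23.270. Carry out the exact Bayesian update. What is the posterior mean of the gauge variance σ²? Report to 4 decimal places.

With known mean μ and an Inverse-Gamma(α, β) prior on σ², the Normal likelihood is conjugate: posterior is Inv-Gamma(α + n/2, β + Σ(xᵢ−μ)²/2).
Posterior: Inv-Gamma(4.7 + 8/2, 1.4 + 23.270/2) = Inv-Gamma(8.70, 13.0350).
E[σ²|data] = β/(α−1) = 13.0350/7.70 = 1.6929.

1.6929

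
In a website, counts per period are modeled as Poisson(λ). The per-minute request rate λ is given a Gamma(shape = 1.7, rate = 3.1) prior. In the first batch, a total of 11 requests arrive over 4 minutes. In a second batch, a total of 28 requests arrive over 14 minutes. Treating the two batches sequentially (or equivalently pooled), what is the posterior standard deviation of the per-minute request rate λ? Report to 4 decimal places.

0.3024

With a Gamma(shape α, rate β) prior, the Poisson likelihood is conjugate: the posterior is Gamma(α + ΣXᵢ, β + n).
After batch 1: Gamma(α+S, β+n) = Gamma(1.7+11, 3.1+4) = Gamma(12.7, 7.1).
After batch 2: Gamma(α+S, β+n) = Gamma(12.7+28, 7.1+14) = Gamma(40.7, 21.1).
SD = √α/β = √40.7/21.1 = 0.3024.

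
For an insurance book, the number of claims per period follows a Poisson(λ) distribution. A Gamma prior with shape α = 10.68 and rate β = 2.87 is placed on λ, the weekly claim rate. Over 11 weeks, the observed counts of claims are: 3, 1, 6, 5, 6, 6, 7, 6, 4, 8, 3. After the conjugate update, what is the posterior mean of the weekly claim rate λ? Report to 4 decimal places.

4.7354

With a Gamma(shape α, rate β) prior, the Poisson likelihood is conjugate: the posterior is Gamma(α + ΣXᵢ, β + n).
Sum of counts S = 55 over n = 11 weeks.
Posterior: Gamma(α+S, β+n) = Gamma(10.68+55, 2.87+11) = Gamma(65.68, 13.87).
Posterior mean = α/β = 65.68/13.87 = 4.7354.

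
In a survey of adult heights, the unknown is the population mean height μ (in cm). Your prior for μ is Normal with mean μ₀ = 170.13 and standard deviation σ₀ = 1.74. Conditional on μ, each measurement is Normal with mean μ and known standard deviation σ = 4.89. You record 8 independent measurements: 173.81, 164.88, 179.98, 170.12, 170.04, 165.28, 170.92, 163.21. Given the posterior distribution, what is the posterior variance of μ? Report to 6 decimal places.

1.504091

For Normal data with known variance σ², a Normal(μ₀, σ₀²) prior on μ is conjugate. Posterior precision = 1/σ₀² + n/σ²; posterior mean is the precision-weighted average of μ₀ and x̄.
σ₀² = 1.74² = 3.0276, σ² = 4.89² = 23.9121; σ² + n·σ₀² = 23.9121 + 8·3.0276 = 48.1329.
Posterior precision = 1/σ₀² + n/σ² = 1/3.0276 + 8/23.9121 = (σ² + n·σ₀²)/(σ₀²σ²) = 48.1329/(3.0276·23.9121); posterior variance σₙ² = σ₀²σ²/(σ² + n·σ₀²) = 3.0276·23.9121/48.1329 = 1.504091.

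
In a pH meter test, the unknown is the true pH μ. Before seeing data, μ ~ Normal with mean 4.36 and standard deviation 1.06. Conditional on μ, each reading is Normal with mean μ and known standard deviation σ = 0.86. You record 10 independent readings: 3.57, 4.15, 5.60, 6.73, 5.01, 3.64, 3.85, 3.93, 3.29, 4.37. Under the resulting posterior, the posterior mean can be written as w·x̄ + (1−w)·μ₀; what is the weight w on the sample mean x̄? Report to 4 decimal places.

For Normal data with known variance σ², a Normal(μ₀, σ₀²) prior on μ is conjugate. Posterior precision = 1/σ₀² + n/σ²; posterior mean is the precision-weighted average of μ₀ and x̄.
σ₀² = 1.06² = 1.1236, σ² = 0.86² = 0.7396. Prior precision 1/σ₀² = 1/1.1236; data precision n/σ² = 10/0.7396.
w = (n/σ²)/(1/σ₀² + n/σ²) = n·σ₀²/(σ² + n·σ₀²) = 10·1.1236/(0.7396 + 10·1.1236) = 11.236/11.9756 = 0.9382.

0.9382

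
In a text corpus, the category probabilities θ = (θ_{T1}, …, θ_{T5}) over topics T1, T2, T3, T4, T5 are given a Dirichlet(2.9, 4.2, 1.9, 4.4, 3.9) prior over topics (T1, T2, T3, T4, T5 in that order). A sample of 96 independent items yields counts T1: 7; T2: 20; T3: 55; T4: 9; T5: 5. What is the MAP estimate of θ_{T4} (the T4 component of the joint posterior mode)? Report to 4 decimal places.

The Dirichlet prior is conjugate to the Multinomial likelihood: each posterior αⱼ = prior αⱼ + observed count nⱼ.
Posterior concentration: (9.9, 24.2, 56.9, 13.4, 8.9), total = 113.3.
Joint mode component: (α_{T4}−1)/(Σα−K) = 12.4/108.3 = 0.1145.

0.1145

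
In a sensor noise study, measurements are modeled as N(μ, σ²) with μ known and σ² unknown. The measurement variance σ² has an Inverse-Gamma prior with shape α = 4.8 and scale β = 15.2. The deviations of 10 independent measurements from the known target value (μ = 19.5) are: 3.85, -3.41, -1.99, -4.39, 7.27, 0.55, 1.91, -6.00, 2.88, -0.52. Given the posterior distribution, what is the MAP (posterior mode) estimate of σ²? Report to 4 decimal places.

8.4005

With known mean μ and an Inverse-Gamma(α, β) prior on σ², the Normal likelihood is conjugate: posterior is Inv-Gamma(α + n/2, β + Σ(xᵢ−μ)²/2).
Σ(xᵢ−μ)² = (3.85)² + (-3.41)² + (-1.99)² + (-4.39)² + (7.27)² + (0.55)² + (1.91)² + (-6.00)² + (2.88)² + (-0.52)² = 151.0511.
Posterior: Inv-Gamma(4.8 + 10/2, 15.2 + 151.0511/2) = Inv-Gamma(9.80, 90.72555).
Mode = β/(α+1) = 90.72555/10.80 = 8.4005.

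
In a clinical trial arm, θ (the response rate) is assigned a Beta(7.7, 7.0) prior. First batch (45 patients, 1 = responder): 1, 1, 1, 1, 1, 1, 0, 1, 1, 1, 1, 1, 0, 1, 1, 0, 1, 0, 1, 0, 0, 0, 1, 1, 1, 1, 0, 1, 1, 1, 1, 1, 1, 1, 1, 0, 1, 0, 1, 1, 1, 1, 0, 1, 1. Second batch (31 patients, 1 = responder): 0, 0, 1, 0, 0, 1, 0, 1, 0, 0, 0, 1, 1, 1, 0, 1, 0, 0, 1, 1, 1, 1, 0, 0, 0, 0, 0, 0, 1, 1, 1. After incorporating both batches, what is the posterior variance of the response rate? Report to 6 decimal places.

0.002584

The Beta prior is conjugate to a Binomial/Bernoulli likelihood; the update adds successes to α and failures to β.
After batch 1: Beta(7.7+34, 7.0+11) = Beta(41.7, 18.0).
After batch 2: Beta(41.7+14, 18.0+17) = Beta(55.7, 35.0).
Var = αβ/((α+β)²(α+β+1)) = 55.7·35.0/(90.7²·91.7) = 0.002584.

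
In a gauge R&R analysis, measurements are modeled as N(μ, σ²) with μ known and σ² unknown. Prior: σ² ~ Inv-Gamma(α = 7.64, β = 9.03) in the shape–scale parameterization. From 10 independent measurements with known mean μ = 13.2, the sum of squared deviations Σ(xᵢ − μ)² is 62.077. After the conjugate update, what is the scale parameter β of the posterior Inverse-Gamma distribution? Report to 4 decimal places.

With known mean μ and an Inverse-Gamma(α, β) prior on σ², the Normal likelihood is conjugate: posterior is Inv-Gamma(α + n/2, β + Σ(xᵢ−μ)²/2).
Posterior: Inv-Gamma(7.64 + 10/2, 9.03 + 62.077/2) = Inv-Gamma(12.64, 40.0685).
Posterior β = 40.0685.

40.0685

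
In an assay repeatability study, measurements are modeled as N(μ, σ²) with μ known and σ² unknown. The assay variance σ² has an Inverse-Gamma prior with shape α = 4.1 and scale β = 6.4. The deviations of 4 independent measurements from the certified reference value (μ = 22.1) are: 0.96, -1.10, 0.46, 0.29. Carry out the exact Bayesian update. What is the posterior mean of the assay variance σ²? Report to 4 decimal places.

1.4929

With known mean μ and an Inverse-Gamma(α, β) prior on σ², the Normal likelihood is conjugate: posterior is Inv-Gamma(α + n/2, β + Σ(xᵢ−μ)²/2).
Σ(xᵢ−μ)² = (0.96)² + (-1.10)² + (0.46)² + (0.29)² = 2.4273.
Posterior: Inv-Gamma(4.1 + 4/2, 6.4 + 2.4273/2) = Inv-Gamma(6.10, 7.61365).
E[σ²|data] = β/(α−1) = 7.61365/5.10 = 1.4929.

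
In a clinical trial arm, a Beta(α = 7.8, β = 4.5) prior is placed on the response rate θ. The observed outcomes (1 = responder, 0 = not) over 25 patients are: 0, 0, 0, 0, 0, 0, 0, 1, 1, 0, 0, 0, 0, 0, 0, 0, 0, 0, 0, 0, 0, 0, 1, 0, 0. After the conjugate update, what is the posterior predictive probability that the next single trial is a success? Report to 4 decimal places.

The Beta prior is conjugate to a Binomial/Bernoulli likelihood; the update adds successes to α and failures to β.
Posterior: Beta(α+k, β+n−k) = Beta(7.8+3, 4.5+22) = Beta(10.8, 26.5).
For a single future Bernoulli trial, P(success | data) = α/(α+β) = 0.2895.

0.2895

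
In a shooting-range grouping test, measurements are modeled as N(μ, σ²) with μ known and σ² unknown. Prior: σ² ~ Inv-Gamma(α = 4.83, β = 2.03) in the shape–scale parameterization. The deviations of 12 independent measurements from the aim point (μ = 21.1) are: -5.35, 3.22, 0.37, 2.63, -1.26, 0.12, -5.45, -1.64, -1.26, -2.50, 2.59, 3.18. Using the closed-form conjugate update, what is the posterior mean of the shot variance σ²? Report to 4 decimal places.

With known mean μ and an Inverse-Gamma(α, β) prior on σ², the Normal likelihood is conjugate: posterior is Inv-Gamma(α + n/2, β + Σ(xᵢ−μ)²/2).
Σ(xᵢ−μ)² = (-5.35)² + (3.22)² + (0.37)² + (2.63)² + (-1.26)² + (0.12)² + (-5.45)² + (-1.64)² + (-1.26)² + (-2.50)² + (2.59)² + (3.18)² = 104.6969.
Posterior: Inv-Gamma(4.83 + 12/2, 2.03 + 104.6969/2) = Inv-Gamma(10.83, 54.37845).
E[σ²|data] = β/(α−1) = 54.37845/9.83 = 5.5319.

5.5319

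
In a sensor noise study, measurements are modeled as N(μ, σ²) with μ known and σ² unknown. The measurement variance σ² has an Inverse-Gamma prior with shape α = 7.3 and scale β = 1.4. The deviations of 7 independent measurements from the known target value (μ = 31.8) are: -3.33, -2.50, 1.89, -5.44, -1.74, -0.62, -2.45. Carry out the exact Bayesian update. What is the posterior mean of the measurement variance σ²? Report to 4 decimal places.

With known mean μ and an Inverse-Gamma(α, β) prior on σ², the Normal likelihood is conjugate: posterior is Inv-Gamma(α + n/2, β + Σ(xᵢ−μ)²/2).
Σ(xᵢ−μ)² = (-3.33)² + (-2.50)² + (1.89)² + (-5.44)² + (-1.74)² + (-0.62)² + (-2.45)² = 59.9191.
Posterior: Inv-Gamma(7.3 + 7/2, 1.4 + 59.9191/2) = Inv-Gamma(10.80, 31.35955).
E[σ²|data] = β/(α−1) = 31.35955/9.80 = 3.2000.

3.2000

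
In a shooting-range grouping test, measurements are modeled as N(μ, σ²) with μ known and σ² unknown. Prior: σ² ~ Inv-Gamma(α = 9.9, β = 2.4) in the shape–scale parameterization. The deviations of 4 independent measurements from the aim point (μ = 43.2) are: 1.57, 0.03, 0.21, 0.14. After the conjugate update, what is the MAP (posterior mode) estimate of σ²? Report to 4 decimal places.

With known mean μ and an Inverse-Gamma(α, β) prior on σ², the Normal likelihood is conjugate: posterior is Inv-Gamma(α + n/2, β + Σ(xᵢ−μ)²/2).
Σ(xᵢ−μ)² = (1.57)² + (0.03)² + (0.21)² + (0.14)² = 2.5295.
Posterior: Inv-Gamma(9.9 + 4/2, 2.4 + 2.5295/2) = Inv-Gamma(11.90, 3.66475).
Mode = β/(α+1) = 3.66475/12.90 = 0.2841.

0.2841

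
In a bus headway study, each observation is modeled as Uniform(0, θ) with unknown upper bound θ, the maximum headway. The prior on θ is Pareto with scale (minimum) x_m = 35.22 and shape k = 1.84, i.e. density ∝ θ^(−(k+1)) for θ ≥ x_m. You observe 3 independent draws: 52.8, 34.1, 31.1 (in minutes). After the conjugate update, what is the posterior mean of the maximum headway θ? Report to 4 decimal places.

66.5500

A Pareto(scale x_m, shape k) prior on the upper bound θ of Uniform(0, θ) is conjugate: posterior is Pareto(max(x_m, max xᵢ), k + n).
Sample maximum = 52.8; prior scale x_m = 35.22 → posterior scale = max = 52.80.
Posterior shape = 1.84 + 3 = 4.84.
E[θ|data] = k·x_m/(k−1) = 4.84·52.80/3.84 = 66.5500.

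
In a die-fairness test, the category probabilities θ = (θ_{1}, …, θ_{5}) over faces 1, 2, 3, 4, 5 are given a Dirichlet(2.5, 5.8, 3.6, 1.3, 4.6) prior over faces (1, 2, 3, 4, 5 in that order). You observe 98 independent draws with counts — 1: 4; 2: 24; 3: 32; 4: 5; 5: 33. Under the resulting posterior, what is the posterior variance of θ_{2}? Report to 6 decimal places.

0.001636

The Dirichlet prior is conjugate to the Multinomial likelihood: each posterior αⱼ = prior αⱼ + observed count nⱼ.
Posterior concentration: (6.5, 29.8, 35.6, 6.3, 37.6), total = 115.8.
Var[θ_j] = α_j(Σα−α_j)/((Σα)²(Σα+1)) = 29.8·86.0/(115.8²·116.8) = 0.001636.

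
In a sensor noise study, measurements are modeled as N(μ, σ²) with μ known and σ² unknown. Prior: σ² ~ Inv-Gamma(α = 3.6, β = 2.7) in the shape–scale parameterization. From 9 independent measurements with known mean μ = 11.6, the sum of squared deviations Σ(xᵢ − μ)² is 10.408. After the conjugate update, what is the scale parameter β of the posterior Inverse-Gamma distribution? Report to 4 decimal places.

With known mean μ and an Inverse-Gamma(α, β) prior on σ², the Normal likelihood is conjugate: posterior is Inv-Gamma(α + n/2, β + Σ(xᵢ−μ)²/2).
Posterior: Inv-Gamma(3.6 + 9/2, 2.7 + 10.408/2) = Inv-Gamma(8.10, 7.9040).
Posterior β = 7.9040.

7.9040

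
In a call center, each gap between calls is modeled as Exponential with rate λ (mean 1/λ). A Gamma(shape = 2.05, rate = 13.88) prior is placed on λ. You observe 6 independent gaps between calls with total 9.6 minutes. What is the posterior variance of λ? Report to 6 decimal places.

0.014602

With a Gamma(shape α, rate β) prior on the exponential rate λ, the posterior after n observations with total T = Σxᵢ is Gamma(α+n, β+T).
Posterior: Gamma(2.05+6, 13.88+9.6) = Gamma(8.05, 23.48).
Var = α/β² = 0.014602.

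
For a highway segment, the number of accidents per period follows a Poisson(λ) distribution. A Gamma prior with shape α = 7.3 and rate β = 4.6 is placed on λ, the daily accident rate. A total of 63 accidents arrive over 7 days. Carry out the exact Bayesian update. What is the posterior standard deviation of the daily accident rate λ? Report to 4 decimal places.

0.7228

With a Gamma(shape α, rate β) prior, the Poisson likelihood is conjugate: the posterior is Gamma(α + ΣXᵢ, β + n).
Posterior: Gamma(α+S, β+n) = Gamma(7.3+63, 4.6+7) = Gamma(70.3, 11.6).
SD = √α/β = √70.3/11.6 = 0.7228.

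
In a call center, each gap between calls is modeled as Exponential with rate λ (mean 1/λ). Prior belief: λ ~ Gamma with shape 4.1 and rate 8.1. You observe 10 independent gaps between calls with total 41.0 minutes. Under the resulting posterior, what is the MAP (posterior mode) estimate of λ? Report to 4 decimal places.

With a Gamma(shape α, rate β) prior on the exponential rate λ, the posterior after n observations with total T = Σxᵢ is Gamma(α+n, β+T).
Posterior: Gamma(4.1+10, 8.1+41.0) = Gamma(14.1, 49.1).
Mode = (α−1)/β = 0.2668.

0.2668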